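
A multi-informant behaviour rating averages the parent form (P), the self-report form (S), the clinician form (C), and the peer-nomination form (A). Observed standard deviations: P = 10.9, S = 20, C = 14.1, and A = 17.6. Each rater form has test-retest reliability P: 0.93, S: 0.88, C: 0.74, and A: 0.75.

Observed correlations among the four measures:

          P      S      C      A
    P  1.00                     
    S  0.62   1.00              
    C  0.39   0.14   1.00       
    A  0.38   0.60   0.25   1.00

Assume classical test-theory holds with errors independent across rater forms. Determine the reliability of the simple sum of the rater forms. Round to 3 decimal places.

0.915

Var(P+S+C+A) = 10.9² + 20² + 14.1² + 17.6² + 2·[10.9·20·0.62 + 10.9·14.1·0.39 + 10.9·17.6·0.38 + 20·14.1·0.14 + 20·17.6·0.60 + 14.1·17.6·0.25] = 1027.38 + 1161.44 = 2188.82.
With uncorrelated errors the cross-covariances are all true-score covariance, so they carry over unchanged; only the diagonal terms shrink to ρᵢσᵢ².
True-score variance = [10.9²·0.93 + 20²·0.88 + 14.1²·0.74 + 17.6²·0.75] + 1161.44 = 841.933 + 1161.44 = 2003.37.
Reliability = 2003.37 / 2188.82 = 0.915.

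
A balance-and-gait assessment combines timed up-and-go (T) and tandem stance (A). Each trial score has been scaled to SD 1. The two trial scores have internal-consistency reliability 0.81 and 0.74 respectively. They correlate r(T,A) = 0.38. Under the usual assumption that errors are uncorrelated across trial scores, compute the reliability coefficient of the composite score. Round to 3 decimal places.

0.837

Var(T+A) = 2 + 2·[0.38] = 2 + 0.76 = 2.76.
Under uncorrelated errors the observed covariances equal the true-score covariances, so only the own-variance terms attenuate.
True-score variance = [0.81 + 0.74] + 0.76 = 1.55 + 0.76 = 2.31.
Reliability = 2.31 / 2.76 = 0.837.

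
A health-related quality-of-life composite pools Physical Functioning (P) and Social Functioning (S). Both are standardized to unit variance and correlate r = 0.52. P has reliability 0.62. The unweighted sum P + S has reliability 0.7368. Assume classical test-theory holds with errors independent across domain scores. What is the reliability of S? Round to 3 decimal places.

Var(P+S) = 2 + 2·0.52 = 3.040.
True-score variance = ρ_P + ρ_S + 2·0.52, so 0.7368 = (0.62 + ρ_S + 1.04) / 3.040.
ρ_S = 0.7368·3.040 − 0.62 − 1.04 = 0.580.

0.580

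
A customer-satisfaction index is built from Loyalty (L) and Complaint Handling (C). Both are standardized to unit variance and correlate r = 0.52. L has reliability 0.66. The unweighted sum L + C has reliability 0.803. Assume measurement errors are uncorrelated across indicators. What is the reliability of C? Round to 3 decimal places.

0.741

Var(L+C) = 2 + 2·0.52 = 3.040.
True-score variance = ρ_L + ρ_C + 2·0.52, so 0.803 = (0.66 + ρ_C + 1.04) / 3.040.
ρ_C = 0.803·3.040 − 0.66 − 1.04 = 0.741.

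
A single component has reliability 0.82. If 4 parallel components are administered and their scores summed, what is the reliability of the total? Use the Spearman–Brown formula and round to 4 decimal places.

ρ_k = kρ / (1 + (k−1)ρ) = 4·0.82 / (1 + 3·0.82) = 3.280 / 3.460 = 0.9480.

0.9480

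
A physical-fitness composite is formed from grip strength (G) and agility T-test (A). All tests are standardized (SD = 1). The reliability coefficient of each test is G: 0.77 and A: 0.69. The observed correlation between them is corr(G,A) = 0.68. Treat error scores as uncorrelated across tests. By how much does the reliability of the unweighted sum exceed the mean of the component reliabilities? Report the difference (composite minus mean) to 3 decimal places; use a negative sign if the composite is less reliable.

0.109

Var(sum) = 2 + 1.36 = 3.36; true-score variance = 1.46 + 1.36 = 2.82; composite reliability = 0.8393.
Mean component reliability = 0.7300.
Difference = 0.8393 − 0.7300 = 0.109.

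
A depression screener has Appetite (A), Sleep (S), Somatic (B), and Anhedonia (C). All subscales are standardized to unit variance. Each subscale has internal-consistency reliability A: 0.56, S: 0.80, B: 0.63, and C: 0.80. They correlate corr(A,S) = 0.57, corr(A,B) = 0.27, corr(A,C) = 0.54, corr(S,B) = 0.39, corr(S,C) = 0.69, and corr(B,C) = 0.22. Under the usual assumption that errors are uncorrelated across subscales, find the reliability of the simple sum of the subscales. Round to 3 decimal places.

0.871

Var(A+S+B+C) = 4 + 2·[0.57 + 0.27 + 0.54 + 0.39 + 0.69 + 0.22] = 4 + 5.36 = 9.36.
Under uncorrelated errors the observed covariances equal the true-score covariances, so only the own-variance terms attenuate.
True-score variance = [0.56 + 0.80 + 0.63 + 0.80] + 5.36 = 2.79 + 5.36 = 8.15.
Reliability = 8.15 / 9.36 = 0.871.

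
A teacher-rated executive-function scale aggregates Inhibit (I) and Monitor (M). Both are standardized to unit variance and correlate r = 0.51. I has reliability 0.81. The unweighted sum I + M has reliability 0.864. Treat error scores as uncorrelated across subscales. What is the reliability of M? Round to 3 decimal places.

0.779

Var(I+M) = 2 + 2·0.51 = 3.020.
True-score variance = ρ_I + ρ_M + 2·0.51, so 0.864 = (0.81 + ρ_M + 1.02) / 3.020.
ρ_M = 0.864·3.020 − 0.81 − 1.02 = 0.779.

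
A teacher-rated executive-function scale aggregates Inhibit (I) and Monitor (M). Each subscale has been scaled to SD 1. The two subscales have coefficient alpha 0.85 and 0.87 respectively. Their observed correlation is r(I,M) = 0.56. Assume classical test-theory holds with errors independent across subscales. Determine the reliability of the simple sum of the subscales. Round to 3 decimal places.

Var(I+M) = 2 + 2·[0.56] = 2 + 1.12 = 3.12.
Because errors are independent across components, Cov(Tᵢ,Tⱼ) = Cov(Xᵢ,Xⱼ); the off-diagonal part of the true-score variance is the same as above.
True-score variance = [0.85 + 0.87] + 1.12 = 1.72 + 1.12 = 2.84.
Reliability = 2.84 / 3.12 = 0.910.

0.910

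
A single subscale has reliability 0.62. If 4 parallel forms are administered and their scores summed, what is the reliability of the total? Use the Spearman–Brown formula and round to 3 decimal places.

ρ_k = kρ / (1 + (k−1)ρ) = 4·0.62 / (1 + 3·0.62) = 2.480 / 2.860 = 0.867.

0.867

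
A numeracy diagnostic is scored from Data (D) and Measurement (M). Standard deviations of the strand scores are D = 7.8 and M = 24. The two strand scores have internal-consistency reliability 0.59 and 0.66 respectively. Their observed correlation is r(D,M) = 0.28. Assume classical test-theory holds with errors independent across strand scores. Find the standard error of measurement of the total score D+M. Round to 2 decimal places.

14.86

Var(total) = 636.84 + 104.832 = 741.672.
True-score variance = 416.056 + 104.832 = 520.888, so reliability = 0.7023.
Error variance = 741.672 − 520.888 = 220.784; SEM = √220.784 = 14.86.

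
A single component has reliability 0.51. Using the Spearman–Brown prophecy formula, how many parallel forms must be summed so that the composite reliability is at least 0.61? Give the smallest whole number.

2

k ≥ ρ*(1−ρ₁)/(ρ₁(1−ρ*)) = 0.61·0.49 / (0.51·0.39) = 1.503.
Smallest integer k = 2.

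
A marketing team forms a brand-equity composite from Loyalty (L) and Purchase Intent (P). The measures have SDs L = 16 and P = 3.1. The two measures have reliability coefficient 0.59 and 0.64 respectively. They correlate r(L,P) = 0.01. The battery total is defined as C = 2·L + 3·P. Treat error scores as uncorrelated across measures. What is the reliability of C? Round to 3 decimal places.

Var(C) = 2²·16² + 3²·3.1² + 2·[6·16·3.1·0.01] = 1110.49 + 5.952 = 1116.44.
Under uncorrelated errors the observed covariances equal the true-score covariances, so only the own-variance terms attenuate.
True-score variance = [2²·16²·0.59 + 3²·3.1²·0.64] + 5.952 = 659.514 + 5.952 = 665.466.
Reliability = 665.466 / 1116.44 = 0.596.

0.596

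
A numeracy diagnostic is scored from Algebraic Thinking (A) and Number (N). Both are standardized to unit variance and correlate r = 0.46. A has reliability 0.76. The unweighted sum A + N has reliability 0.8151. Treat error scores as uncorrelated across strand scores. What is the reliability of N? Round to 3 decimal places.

0.700

Var(A+N) = 2 + 2·0.46 = 2.920.
True-score variance = ρ_A + ρ_N + 2·0.46, so 0.8151 = (0.76 + ρ_N + 0.92) / 2.920.
ρ_N = 0.8151·2.920 − 0.76 − 0.92 = 0.700.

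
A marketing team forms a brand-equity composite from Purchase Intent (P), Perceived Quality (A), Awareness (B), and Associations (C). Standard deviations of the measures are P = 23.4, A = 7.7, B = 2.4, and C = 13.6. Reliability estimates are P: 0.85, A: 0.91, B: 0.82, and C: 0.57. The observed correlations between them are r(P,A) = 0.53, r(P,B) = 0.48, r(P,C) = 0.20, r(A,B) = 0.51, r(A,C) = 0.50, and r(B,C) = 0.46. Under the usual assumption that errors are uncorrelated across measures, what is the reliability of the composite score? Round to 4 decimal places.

0.8730

Var(P+A+B+C) = 23.4² + 7.7² + 2.4² + 13.6² + 2·[23.4·7.7·0.53 + 23.4·2.4·0.48 + 23.4·13.6·0.20 + 7.7·2.4·0.51 + 7.7·13.6·0.50 + 2.4·13.6·0.46] = 797.57 + 525.799 = 1323.37.
Under uncorrelated errors the observed covariances equal the true-score covariances, so only the own-variance terms attenuate.
True-score variance = [23.4²·0.85 + 7.7²·0.91 + 2.4²·0.82 + 13.6²·0.57] + 525.799 = 629.53 + 525.799 = 1155.33.
Reliability = 1155.33 / 1323.37 = 0.8730.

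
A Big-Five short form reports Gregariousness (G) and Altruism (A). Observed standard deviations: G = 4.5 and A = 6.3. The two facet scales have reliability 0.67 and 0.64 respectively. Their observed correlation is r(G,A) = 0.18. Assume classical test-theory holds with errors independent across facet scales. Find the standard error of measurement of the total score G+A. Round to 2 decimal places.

Var(total) = 59.94 + 10.206 = 70.146.
True-score variance = 38.9691 + 10.206 = 49.1751, so reliability = 0.7010.
Error variance = 70.146 − 49.1751 = 20.9709; SEM = √20.9709 = 4.58.

4.58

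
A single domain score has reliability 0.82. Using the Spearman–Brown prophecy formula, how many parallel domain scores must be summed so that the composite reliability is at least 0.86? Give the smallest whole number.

2

k ≥ ρ*(1−ρ₁)/(ρ₁(1−ρ*)) = 0.86·0.18 / (0.82·0.14) = 1.348.
Smallest integer k = 2.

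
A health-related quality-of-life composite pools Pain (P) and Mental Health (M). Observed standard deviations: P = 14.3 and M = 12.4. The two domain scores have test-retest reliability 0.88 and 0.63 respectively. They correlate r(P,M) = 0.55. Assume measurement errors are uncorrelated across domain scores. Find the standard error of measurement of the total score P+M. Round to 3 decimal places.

Var(total) = 358.25 + 195.052 = 553.302.
True-score variance = 276.82 + 195.052 = 471.872, so reliability = 0.8528.
Error variance = 553.302 − 471.872 = 81.43; SEM = √81.43 = 9.024.

9.024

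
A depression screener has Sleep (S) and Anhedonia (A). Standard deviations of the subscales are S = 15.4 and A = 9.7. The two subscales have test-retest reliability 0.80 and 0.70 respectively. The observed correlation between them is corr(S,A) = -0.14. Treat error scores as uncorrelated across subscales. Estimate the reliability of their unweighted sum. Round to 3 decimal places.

Var(S+A) = 15.4² + 9.7² + 2·[15.4·9.7·(-0.14)] = 331.25 − 41.8264 = 289.424.
Under uncorrelated errors the observed covariances equal the true-score covariances, so only the own-variance terms attenuate.
True-score variance = [15.4²·0.80 + 9.7²·0.70] − 41.8264 = 255.591 − 41.8264 = 213.765.
Reliability = 213.765 / 289.424 = 0.739.

0.739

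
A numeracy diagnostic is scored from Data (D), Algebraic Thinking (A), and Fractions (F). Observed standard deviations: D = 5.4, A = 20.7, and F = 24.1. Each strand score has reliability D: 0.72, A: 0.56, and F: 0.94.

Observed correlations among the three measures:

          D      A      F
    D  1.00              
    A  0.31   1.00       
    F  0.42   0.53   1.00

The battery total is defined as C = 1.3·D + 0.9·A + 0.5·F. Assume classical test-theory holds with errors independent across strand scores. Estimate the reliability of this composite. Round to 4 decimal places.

0.8119

Var(C) = 1.3²·5.4² + 0.9²·20.7² + 0.5²·24.1² + 2·[1.17·5.4·20.7·0.31 + 0.65·5.4·24.1·0.42 + 0.45·20.7·24.1·0.53] = 541.56 + 390.103 = 931.662.
Under uncorrelated errors the observed covariances equal the true-score covariances, so only the own-variance terms attenuate.
True-score variance = [1.3²·5.4²·0.72 + 0.9²·20.7²·0.56 + 0.5²·24.1²·0.94] + 390.103 = 366.335 + 390.103 = 756.438.
Reliability = 756.438 / 931.662 = 0.8119.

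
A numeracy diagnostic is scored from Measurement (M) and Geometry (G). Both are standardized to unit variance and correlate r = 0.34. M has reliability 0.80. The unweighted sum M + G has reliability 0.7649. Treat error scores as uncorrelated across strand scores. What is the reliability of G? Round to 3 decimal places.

Var(M+G) = 2 + 2·0.34 = 2.680.
True-score variance = ρ_M + ρ_G + 2·0.34, so 0.7649 = (0.80 + ρ_G + 0.68) / 2.680.
ρ_G = 0.7649·2.680 − 0.80 − 0.68 = 0.570.

0.570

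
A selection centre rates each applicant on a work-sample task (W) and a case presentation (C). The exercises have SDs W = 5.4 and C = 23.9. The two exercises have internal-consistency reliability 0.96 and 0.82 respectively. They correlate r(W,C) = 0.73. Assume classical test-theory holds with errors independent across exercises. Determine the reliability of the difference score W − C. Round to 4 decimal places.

0.7476

Var(W−C) = 5.4² + 23.9² − 2·5.4·23.9·0.73 = 600.37 − 188.428 = 411.942.
Because errors are independent across components, Cov(Tᵢ,Tⱼ) = Cov(Xᵢ,Xⱼ); the off-diagonal part of the true-score variance is the same as above.
True-score variance = [5.4²·0.96 + 23.9²·0.82] − 188.428 = 496.386 − 188.428 = 307.958.
Reliability = 307.958 / 411.942 = 0.7476.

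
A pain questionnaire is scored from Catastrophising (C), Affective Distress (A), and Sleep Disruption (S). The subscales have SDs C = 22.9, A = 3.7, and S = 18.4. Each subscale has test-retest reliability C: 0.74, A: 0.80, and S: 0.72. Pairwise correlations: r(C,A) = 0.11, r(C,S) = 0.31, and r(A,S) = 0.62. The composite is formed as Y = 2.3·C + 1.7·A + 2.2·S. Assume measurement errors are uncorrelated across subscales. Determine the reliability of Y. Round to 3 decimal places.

0.807

Var(Y) = 2.3²·22.9² + 1.7²·3.7² + 2.2²·18.4² + 2·[3.91·22.9·3.7·0.11 + 5.06·22.9·18.4·0.31 + 3.74·3.7·18.4·0.62] = 4452.32 + 1710.5 = 6162.83.
Because errors are independent across components, Cov(Tᵢ,Tⱼ) = Cov(Xᵢ,Xⱼ); the off-diagonal part of the true-score variance is the same as above.
True-score variance = [2.3²·22.9²·0.74 + 1.7²·3.7²·0.80 + 2.2²·18.4²·0.72] + 1710.5 = 3264.32 + 1710.5 = 4974.82.
Reliability = 4974.82 / 6162.83 = 0.807.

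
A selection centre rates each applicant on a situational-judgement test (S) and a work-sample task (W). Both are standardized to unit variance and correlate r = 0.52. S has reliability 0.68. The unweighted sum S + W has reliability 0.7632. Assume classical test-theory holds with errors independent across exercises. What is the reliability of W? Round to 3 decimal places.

Var(S+W) = 2 + 2·0.52 = 3.040.
True-score variance = ρ_S + ρ_W + 2·0.52, so 0.7632 = (0.68 + ρ_W + 1.04) / 3.040.
ρ_W = 0.7632·3.040 − 0.68 − 1.04 = 0.600.

0.600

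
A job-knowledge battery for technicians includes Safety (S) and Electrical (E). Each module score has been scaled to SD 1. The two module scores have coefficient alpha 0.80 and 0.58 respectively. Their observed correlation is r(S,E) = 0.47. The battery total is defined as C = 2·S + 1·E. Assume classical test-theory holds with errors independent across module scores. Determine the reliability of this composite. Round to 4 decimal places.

0.8227

Var(C) = 2² + 1 + 2·[2·0.47] = 5 + 1.88 = 6.88.
Because errors are independent across components, Cov(Tᵢ,Tⱼ) = Cov(Xᵢ,Xⱼ); the off-diagonal part of the true-score variance is the same as above.
True-score variance = [2²·0.80 + 0.58] + 1.88 = 3.78 + 1.88 = 5.66.
Reliability = 5.66 / 6.88 = 0.8227.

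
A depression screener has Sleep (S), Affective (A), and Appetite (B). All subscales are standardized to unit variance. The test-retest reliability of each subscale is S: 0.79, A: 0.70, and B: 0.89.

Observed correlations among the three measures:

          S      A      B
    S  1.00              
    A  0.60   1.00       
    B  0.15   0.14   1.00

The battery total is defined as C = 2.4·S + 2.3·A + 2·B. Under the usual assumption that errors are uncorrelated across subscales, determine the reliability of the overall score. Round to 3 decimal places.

0.867

Var(C) = 2.4² + 2.3² + 2² + 2·[5.52·0.60 + 4.8·0.15 + 4.6·0.14] = 15.05 + 9.352 = 24.402.
Because errors are independent across components, Cov(Tᵢ,Tⱼ) = Cov(Xᵢ,Xⱼ); the off-diagonal part of the true-score variance is the same as above.
True-score variance = [2.4²·0.79 + 2.3²·0.70 + 2²·0.89] + 9.352 = 11.8134 + 9.352 = 21.1654.
Reliability = 21.1654 / 24.402 = 0.867.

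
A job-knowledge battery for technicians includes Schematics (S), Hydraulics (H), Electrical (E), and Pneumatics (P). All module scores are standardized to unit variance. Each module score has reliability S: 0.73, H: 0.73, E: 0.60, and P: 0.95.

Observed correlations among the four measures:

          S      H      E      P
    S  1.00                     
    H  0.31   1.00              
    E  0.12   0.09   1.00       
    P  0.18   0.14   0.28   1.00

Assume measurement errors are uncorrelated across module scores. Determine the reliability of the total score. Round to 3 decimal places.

Var(S+H+E+P) = 4 + 2·[0.31 + 0.12 + 0.18 + 0.09 + 0.14 + 0.28] = 4 + 2.24 = 6.24.
With uncorrelated errors the cross-covariances are all true-score covariance, so they carry over unchanged; only the diagonal terms shrink to ρᵢσᵢ².
True-score variance = [0.73 + 0.73 + 0.60 + 0.95] + 2.24 = 3.01 + 2.24 = 5.25.
Reliability = 5.25 / 6.24 = 0.841.

0.841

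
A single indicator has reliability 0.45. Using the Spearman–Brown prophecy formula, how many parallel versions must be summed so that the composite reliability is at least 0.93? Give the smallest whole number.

k ≥ ρ*(1−ρ₁)/(ρ₁(1−ρ*)) = 0.93·0.55 / (0.45·0.07) = 16.238.
Smallest integer k = 17.

17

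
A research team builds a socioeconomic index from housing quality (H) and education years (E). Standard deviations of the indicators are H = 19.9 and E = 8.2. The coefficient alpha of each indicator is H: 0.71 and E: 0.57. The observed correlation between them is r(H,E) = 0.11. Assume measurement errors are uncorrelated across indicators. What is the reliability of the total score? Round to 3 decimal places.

0.712

Var(H+E) = 19.9² + 8.2² + 2·[19.9·8.2·0.11] = 463.25 + 35.8996 = 499.15.
Because errors are independent across components, Cov(Tᵢ,Tⱼ) = Cov(Xᵢ,Xⱼ); the off-diagonal part of the true-score variance is the same as above.
True-score variance = [19.9²·0.71 + 8.2²·0.57] + 35.8996 = 319.494 + 35.8996 = 355.393.
Reliability = 355.393 / 499.15 = 0.712.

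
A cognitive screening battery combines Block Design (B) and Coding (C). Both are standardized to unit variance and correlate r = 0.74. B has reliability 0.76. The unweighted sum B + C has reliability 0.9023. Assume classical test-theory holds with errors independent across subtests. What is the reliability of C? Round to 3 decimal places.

0.900

Var(B+C) = 2 + 2·0.74 = 3.480.
True-score variance = ρ_B + ρ_C + 2·0.74, so 0.9023 = (0.76 + ρ_C + 1.48) / 3.480.
ρ_C = 0.9023·3.480 − 0.76 − 1.48 = 0.900.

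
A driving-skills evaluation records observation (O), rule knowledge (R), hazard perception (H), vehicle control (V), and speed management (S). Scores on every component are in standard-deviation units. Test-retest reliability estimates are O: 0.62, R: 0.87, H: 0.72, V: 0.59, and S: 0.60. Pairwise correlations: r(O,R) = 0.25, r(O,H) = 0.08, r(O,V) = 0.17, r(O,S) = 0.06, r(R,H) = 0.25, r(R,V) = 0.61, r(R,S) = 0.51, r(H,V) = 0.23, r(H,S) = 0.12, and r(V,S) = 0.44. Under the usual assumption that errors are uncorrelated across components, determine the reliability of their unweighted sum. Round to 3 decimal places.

Var(O+R+H+V+S) = 5 + 2·[0.25 + 0.08 + 0.17 + 0.06 + 0.25 + 0.61 + 0.51 + 0.23 + 0.12 + 0.44] = 5 + 5.44 = 10.44.
Under uncorrelated errors the observed covariances equal the true-score covariances, so only the own-variance terms attenuate.
True-score variance = [0.62 + 0.87 + 0.72 + 0.59 + 0.60] + 5.44 = 3.4 + 5.44 = 8.84.
Reliability = 8.84 / 10.44 = 0.847.

0.847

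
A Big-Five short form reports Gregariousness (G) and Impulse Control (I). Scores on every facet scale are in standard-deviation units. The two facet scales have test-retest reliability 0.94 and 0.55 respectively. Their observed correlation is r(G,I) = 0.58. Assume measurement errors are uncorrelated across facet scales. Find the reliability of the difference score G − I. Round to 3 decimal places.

Var(G−I) = 1 + 1 − 2·0.58 = 2 − 1.16 = 0.84.
Under uncorrelated errors the observed covariances equal the true-score covariances, so only the own-variance terms attenuate.
True-score variance = [0.94 + 0.55] − 1.16 = 1.49 − 1.16 = 0.33.
Reliability = 0.33 / 0.84 = 0.393.

0.393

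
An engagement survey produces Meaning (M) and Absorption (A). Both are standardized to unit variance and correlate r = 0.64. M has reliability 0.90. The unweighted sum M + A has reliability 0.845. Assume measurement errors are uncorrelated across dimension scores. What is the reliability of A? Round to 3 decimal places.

Var(M+A) = 2 + 2·0.64 = 3.280.
True-score variance = ρ_M + ρ_A + 2·0.64, so 0.845 = (0.90 + ρ_A + 1.28) / 3.280.
ρ_A = 0.845·3.280 − 0.90 − 1.28 = 0.592.

0.592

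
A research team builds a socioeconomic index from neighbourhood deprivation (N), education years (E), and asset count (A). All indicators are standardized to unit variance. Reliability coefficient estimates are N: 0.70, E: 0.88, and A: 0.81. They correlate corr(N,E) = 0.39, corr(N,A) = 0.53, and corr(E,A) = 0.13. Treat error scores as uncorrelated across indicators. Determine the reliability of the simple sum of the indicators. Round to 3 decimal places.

0.880

Var(N+E+A) = 3 + 2·[0.39 + 0.53 + 0.13] = 3 + 2.1 = 5.1.
With uncorrelated errors the cross-covariances are all true-score covariance, so they carry over unchanged; only the diagonal terms shrink to ρᵢσᵢ².
True-score variance = [0.70 + 0.88 + 0.81] + 2.1 = 2.39 + 2.1 = 4.49.
Reliability = 4.49 / 5.1 = 0.880.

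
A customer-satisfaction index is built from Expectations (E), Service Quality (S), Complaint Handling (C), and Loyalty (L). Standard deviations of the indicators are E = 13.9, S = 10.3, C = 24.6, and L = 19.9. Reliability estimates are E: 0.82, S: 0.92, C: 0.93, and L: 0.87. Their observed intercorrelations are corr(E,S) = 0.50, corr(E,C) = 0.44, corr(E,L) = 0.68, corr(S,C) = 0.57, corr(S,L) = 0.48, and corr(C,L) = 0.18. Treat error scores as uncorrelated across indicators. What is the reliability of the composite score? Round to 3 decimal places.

0.951

Var(E+S+C+L) = 13.9² + 10.3² + 24.6² + 19.9² + 2·[13.9·10.3·0.50 + 13.9·24.6·0.44 + 13.9·19.9·0.68 + 10.3·24.6·0.57 + 10.3·19.9·0.48 + 24.6·19.9·0.18] = 1300.47 + 1482.13 = 2782.6.
With uncorrelated errors the cross-covariances are all true-score covariance, so they carry over unchanged; only the diagonal terms shrink to ρᵢσᵢ².
True-score variance = [13.9²·0.82 + 10.3²·0.92 + 24.6²·0.93 + 19.9²·0.87] + 1482.13 = 1163.36 + 1482.13 = 2645.49.
Reliability = 2645.49 / 2782.6 = 0.951.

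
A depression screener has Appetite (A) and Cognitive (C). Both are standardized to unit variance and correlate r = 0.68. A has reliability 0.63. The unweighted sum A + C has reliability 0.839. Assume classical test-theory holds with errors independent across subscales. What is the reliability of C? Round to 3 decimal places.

0.829

Var(A+C) = 2 + 2·0.68 = 3.360.
True-score variance = ρ_A + ρ_C + 2·0.68, so 0.839 = (0.63 + ρ_C + 1.36) / 3.360.
ρ_C = 0.839·3.360 − 0.63 − 1.36 = 0.829.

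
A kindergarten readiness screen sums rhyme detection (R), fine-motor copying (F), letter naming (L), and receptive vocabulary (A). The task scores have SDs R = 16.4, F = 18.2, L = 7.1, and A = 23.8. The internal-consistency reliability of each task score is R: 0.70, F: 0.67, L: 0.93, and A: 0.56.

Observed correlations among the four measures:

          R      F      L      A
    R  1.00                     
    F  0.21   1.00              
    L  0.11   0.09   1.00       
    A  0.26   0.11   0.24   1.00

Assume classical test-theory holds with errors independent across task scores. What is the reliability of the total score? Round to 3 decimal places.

0.750

Var(R+F+L+A) = 16.4² + 18.2² + 7.1² + 23.8² + 2·[16.4·18.2·0.21 + 16.4·7.1·0.11 + 16.4·23.8·0.26 + 18.2·7.1·0.09 + 18.2·23.8·0.11 + 7.1·23.8·0.24] = 1217.05 + 553.61 = 1770.66.
Because errors are independent across components, Cov(Tᵢ,Tⱼ) = Cov(Xᵢ,Xⱼ); the off-diagonal part of the true-score variance is the same as above.
True-score variance = [16.4²·0.70 + 18.2²·0.67 + 7.1²·0.93 + 23.8²·0.56] + 553.61 = 774.291 + 553.61 = 1327.9.
Reliability = 1327.9 / 1770.66 = 0.750.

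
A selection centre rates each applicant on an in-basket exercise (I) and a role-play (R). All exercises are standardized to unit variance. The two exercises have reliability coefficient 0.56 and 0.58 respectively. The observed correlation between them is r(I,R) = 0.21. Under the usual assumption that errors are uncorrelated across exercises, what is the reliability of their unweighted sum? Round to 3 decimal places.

Var(I+R) = 2 + 2·[0.21] = 2 + 0.42 = 2.42.
Because errors are independent across components, Cov(Tᵢ,Tⱼ) = Cov(Xᵢ,Xⱼ); the off-diagonal part of the true-score variance is the same as above.
True-score variance = [0.56 + 0.58] + 0.42 = 1.14 + 0.42 = 1.56.
Reliability = 1.56 / 2.42 = 0.645.

0.645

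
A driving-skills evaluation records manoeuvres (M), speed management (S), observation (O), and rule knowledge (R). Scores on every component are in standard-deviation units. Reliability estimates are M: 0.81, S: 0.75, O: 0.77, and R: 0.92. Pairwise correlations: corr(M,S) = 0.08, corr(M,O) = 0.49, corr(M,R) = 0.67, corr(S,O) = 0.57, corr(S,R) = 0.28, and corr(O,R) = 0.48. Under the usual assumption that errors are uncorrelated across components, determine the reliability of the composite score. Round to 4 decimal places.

Var(M+S+O+R) = 4 + 2·[0.08 + 0.49 + 0.67 + 0.57 + 0.28 + 0.48] = 4 + 5.14 = 9.14.
Under uncorrelated errors the observed covariances equal the true-score covariances, so only the own-variance terms attenuate.
True-score variance = [0.81 + 0.75 + 0.77 + 0.92] + 5.14 = 3.25 + 5.14 = 8.39.
Reliability = 8.39 / 9.14 = 0.9179.

0.9179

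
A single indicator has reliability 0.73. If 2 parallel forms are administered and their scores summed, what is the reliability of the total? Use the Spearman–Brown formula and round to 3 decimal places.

0.844

ρ_k = kρ / (1 + (k−1)ρ) = 2·0.73 / (1 + 1·0.73) = 1.460 / 1.730 = 0.844.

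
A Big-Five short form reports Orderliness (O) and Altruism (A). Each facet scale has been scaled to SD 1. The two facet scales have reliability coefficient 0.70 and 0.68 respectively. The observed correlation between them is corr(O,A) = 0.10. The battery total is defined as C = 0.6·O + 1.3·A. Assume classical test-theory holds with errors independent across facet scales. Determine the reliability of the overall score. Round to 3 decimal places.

0.706

Var(C) = 0.6² + 1.3² + 2·[0.78·0.10] = 2.05 + 0.156 = 2.206.
With uncorrelated errors the cross-covariances are all true-score covariance, so they carry over unchanged; only the diagonal terms shrink to ρᵢσᵢ².
True-score variance = [0.6²·0.70 + 1.3²·0.68] + 0.156 = 1.4012 + 0.156 = 1.5572.
Reliability = 1.5572 / 2.206 = 0.706.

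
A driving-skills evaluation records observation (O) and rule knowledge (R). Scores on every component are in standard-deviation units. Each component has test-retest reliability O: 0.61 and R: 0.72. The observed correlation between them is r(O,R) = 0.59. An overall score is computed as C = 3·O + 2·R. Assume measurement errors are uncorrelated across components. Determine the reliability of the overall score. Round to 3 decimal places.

Var(C) = 3² + 2² + 2·[6·0.59] = 13 + 7.08 = 20.08.
Under uncorrelated errors the observed covariances equal the true-score covariances, so only the own-variance terms attenuate.
True-score variance = [3²·0.61 + 2²·0.72] + 7.08 = 8.37 + 7.08 = 15.45.
Reliability = 15.45 / 20.08 = 0.769.

0.769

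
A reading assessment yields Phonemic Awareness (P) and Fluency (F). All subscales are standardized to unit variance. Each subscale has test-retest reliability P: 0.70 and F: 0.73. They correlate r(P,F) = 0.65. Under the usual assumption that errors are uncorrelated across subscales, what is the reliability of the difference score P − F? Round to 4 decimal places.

Var(P−F) = 1 + 1 − 2·0.65 = 2 − 1.3 = 0.7.
With uncorrelated errors the cross-covariances are all true-score covariance, so they carry over unchanged; only the diagonal terms shrink to ρᵢσᵢ².
True-score variance = [0.70 + 0.73] − 1.3 = 1.43 − 1.3 = 0.13.
Reliability = 0.13 / 0.7 = 0.1857.

0.1857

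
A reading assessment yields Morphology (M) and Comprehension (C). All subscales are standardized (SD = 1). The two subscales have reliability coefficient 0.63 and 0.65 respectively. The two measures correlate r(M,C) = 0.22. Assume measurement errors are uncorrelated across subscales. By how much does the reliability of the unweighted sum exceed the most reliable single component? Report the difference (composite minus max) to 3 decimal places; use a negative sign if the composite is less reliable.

0.055

Var(sum) = 2 + 0.44 = 2.44; true-score variance = 1.28 + 0.44 = 1.72; composite reliability = 0.7049.
Max component reliability = 0.6500.
Difference = 0.7049 − 0.6500 = 0.055.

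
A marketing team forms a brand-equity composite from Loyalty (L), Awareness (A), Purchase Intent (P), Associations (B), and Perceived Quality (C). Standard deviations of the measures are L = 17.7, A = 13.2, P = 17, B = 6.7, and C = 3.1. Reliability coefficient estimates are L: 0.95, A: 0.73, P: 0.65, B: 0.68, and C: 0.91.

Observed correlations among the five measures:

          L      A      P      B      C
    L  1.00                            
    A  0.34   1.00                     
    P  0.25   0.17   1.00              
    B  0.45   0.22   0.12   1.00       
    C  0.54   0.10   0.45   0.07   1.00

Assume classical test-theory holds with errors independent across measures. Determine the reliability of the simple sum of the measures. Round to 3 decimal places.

Var(L+A+P+B+C) = 17.7² + 13.2² + 17² + 6.7² + 3.1² + 2·[17.7·13.2·0.34 + 17.7·17·0.25 + 17.7·6.7·0.45 + 17.7·3.1·0.54 + 13.2·17·0.17 + 13.2·6.7·0.22 + 13.2·3.1·0.10 + 17·6.7·0.12 + 17·3.1·0.45 + 6.7·3.1·0.07] = 831.03 + 676.383 = 1507.41.
With uncorrelated errors the cross-covariances are all true-score covariance, so they carry over unchanged; only the diagonal terms shrink to ρᵢσᵢ².
True-score variance = [17.7²·0.95 + 13.2²·0.73 + 17²·0.65 + 6.7²·0.68 + 3.1²·0.91] + 676.383 = 651.941 + 676.383 = 1328.32.
Reliability = 1328.32 / 1507.41 = 0.881.

0.881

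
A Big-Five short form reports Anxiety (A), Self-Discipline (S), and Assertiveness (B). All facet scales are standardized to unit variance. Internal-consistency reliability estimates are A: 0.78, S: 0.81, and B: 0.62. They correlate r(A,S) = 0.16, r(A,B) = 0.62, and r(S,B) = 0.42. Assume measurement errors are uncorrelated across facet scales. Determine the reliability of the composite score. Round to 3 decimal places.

Var(A+S+B) = 3 + 2·[0.16 + 0.62 + 0.42] = 3 + 2.4 = 5.4.
Under uncorrelated errors the observed covariances equal the true-score covariances, so only the own-variance terms attenuate.
True-score variance = [0.78 + 0.81 + 0.62] + 2.4 = 2.21 + 2.4 = 4.61.
Reliability = 4.61 / 5.4 = 0.854.

0.854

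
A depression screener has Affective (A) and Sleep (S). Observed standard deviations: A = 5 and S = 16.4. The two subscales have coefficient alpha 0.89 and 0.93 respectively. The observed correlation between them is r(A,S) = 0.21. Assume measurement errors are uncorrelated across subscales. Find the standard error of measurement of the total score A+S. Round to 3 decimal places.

Var(total) = 293.96 + 34.44 = 328.4.
True-score variance = 272.383 + 34.44 = 306.823, so reliability = 0.9343.
Error variance = 328.4 − 306.823 = 21.5772; SEM = √21.5772 = 4.645.

4.645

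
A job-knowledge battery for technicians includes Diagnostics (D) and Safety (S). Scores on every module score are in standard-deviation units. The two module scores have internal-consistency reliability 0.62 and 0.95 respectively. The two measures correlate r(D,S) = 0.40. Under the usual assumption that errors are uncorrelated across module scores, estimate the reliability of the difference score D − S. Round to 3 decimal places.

0.642

Var(D−S) = 1 + 1 − 2·0.40 = 2 − 0.8 = 1.2.
Under uncorrelated errors the observed covariances equal the true-score covariances, so only the own-variance terms attenuate.
True-score variance = [0.62 + 0.95] − 0.8 = 1.57 − 0.8 = 0.77.
Reliability = 0.77 / 1.2 = 0.642.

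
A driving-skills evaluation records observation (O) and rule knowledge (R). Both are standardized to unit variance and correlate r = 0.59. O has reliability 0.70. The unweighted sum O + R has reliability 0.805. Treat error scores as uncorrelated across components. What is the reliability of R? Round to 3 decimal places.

0.680

Var(O+R) = 2 + 2·0.59 = 3.180.
True-score variance = ρ_O + ρ_R + 2·0.59, so 0.805 = (0.70 + ρ_R + 1.18) / 3.180.
ρ_R = 0.805·3.180 − 0.70 − 1.18 = 0.680.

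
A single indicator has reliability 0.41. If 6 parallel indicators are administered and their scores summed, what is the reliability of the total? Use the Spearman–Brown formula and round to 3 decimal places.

0.807

ρ_k = kρ / (1 + (k−1)ρ) = 6·0.41 / (1 + 5·0.41) = 2.460 / 3.050 = 0.807.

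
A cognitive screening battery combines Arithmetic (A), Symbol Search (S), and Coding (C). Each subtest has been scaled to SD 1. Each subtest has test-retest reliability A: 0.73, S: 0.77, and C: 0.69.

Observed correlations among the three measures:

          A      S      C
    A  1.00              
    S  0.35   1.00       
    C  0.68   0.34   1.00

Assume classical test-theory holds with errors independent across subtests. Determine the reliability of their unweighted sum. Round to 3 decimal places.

0.859

Var(A+S+C) = 3 + 2·[0.35 + 0.68 + 0.34] = 3 + 2.74 = 5.74.
Because errors are independent across components, Cov(Tᵢ,Tⱼ) = Cov(Xᵢ,Xⱼ); the off-diagonal part of the true-score variance is the same as above.
True-score variance = [0.73 + 0.77 + 0.69] + 2.74 = 2.19 + 2.74 = 4.93.
Reliability = 4.93 / 5.74 = 0.859.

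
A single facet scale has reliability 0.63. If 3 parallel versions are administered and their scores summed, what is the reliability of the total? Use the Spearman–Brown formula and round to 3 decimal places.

ρ_k = kρ / (1 + (k−1)ρ) = 3·0.63 / (1 + 2·0.63) = 1.890 / 2.260 = 0.836.

0.836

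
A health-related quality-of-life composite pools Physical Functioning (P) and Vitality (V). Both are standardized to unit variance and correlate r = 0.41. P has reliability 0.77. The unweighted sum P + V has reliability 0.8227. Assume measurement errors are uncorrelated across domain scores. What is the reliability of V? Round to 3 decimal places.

0.730

Var(P+V) = 2 + 2·0.41 = 2.820.
True-score variance = ρ_P + ρ_V + 2·0.41, so 0.8227 = (0.77 + ρ_V + 0.82) / 2.820.
ρ_V = 0.8227·2.820 − 0.77 − 0.82 = 0.730.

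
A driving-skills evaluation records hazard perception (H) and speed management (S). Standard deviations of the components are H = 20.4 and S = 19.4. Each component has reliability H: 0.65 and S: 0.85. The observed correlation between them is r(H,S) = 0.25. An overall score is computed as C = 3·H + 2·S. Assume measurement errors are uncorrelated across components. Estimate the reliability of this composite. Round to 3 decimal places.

Var(C) = 3²·20.4² + 2²·19.4² + 2·[6·20.4·19.4·0.25] = 5250.88 + 1187.28 = 6438.16.
Because errors are independent across components, Cov(Tᵢ,Tⱼ) = Cov(Xᵢ,Xⱼ); the off-diagonal part of the true-score variance is the same as above.
True-score variance = [3²·20.4²·0.65 + 2²·19.4²·0.85] + 1187.28 = 3714.16 + 1187.28 = 4901.44.
Reliability = 4901.44 / 6438.16 = 0.761.

0.761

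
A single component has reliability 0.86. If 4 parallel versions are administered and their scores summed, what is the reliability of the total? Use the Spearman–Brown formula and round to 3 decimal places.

0.961

ρ_k = kρ / (1 + (k−1)ρ) = 4·0.86 / (1 + 3·0.86) = 3.440 / 3.580 = 0.961.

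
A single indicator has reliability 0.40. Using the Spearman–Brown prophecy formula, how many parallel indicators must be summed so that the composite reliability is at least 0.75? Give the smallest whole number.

k ≥ ρ*(1−ρ₁)/(ρ₁(1−ρ*)) = 0.75·0.60 / (0.40·0.25) = 4.500.
Smallest integer k = 5.

5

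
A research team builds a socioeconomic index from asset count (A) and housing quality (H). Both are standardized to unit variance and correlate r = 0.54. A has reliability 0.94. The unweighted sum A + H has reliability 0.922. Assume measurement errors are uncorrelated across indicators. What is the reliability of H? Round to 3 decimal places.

Var(A+H) = 2 + 2·0.54 = 3.080.
True-score variance = ρ_A + ρ_H + 2·0.54, so 0.922 = (0.94 + ρ_H + 1.08) / 3.080.
ρ_H = 0.922·3.080 − 0.94 − 1.08 = 0.820.

0.820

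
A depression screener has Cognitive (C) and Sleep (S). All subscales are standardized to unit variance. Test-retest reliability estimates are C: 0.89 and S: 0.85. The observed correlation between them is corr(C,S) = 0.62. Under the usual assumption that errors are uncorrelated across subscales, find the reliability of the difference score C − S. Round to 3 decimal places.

0.658

Var(C−S) = 1 + 1 − 2·0.62 = 2 − 1.24 = 0.76.
With uncorrelated errors the cross-covariances are all true-score covariance, so they carry over unchanged; only the diagonal terms shrink to ρᵢσᵢ².
True-score variance = [0.89 + 0.85] − 1.24 = 1.74 − 1.24 = 0.5.
Reliability = 0.5 / 0.76 = 0.658.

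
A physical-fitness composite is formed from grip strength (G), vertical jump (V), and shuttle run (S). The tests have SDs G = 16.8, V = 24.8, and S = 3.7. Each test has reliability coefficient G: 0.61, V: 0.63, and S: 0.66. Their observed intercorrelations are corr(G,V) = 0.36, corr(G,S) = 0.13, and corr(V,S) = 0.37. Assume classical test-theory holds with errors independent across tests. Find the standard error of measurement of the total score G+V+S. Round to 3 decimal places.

18.501

Var(total) = 910.97 + 384.045 = 1295.01.
True-score variance = 568.677 + 384.045 = 952.722, so reliability = 0.7357.
Error variance = 1295.01 − 952.722 = 342.293; SEM = √342.293 = 18.501.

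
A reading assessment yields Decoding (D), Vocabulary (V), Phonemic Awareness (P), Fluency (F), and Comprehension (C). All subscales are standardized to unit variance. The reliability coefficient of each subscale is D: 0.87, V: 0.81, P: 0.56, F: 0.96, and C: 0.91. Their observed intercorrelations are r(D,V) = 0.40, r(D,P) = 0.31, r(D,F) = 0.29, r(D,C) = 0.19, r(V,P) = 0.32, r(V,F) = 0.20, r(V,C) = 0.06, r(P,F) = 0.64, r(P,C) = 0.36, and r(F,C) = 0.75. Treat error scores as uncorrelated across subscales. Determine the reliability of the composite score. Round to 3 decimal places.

0.926

Var(D+V+P+F+C) = 5 + 2·[0.40 + 0.31 + 0.29 + 0.19 + 0.32 + 0.20 + 0.06 + 0.64 + 0.36 + 0.75] = 5 + 7.04 = 12.04.
With uncorrelated errors the cross-covariances are all true-score covariance, so they carry over unchanged; only the diagonal terms shrink to ρᵢσᵢ².
True-score variance = [0.87 + 0.81 + 0.56 + 0.96 + 0.91] + 7.04 = 4.11 + 7.04 = 11.15.
Reliability = 11.15 / 12.04 = 0.926.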